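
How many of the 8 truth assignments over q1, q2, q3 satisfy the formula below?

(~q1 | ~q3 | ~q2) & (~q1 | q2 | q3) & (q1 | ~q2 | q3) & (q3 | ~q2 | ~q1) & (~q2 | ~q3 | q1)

There are 2^3 = 8 truth assignments over (q1, q2, q3).
Split on q2. With q2 = 1, the clauses containing q2 are satisfied and ~q2 drops from the rest; 0 of the 2^2 = 4 assignments to the other variables satisfy what remains.
With q2 = 0, by the same count on the reduced clause set, 3 assignments work.
Total: 0 + 3 = 3.

3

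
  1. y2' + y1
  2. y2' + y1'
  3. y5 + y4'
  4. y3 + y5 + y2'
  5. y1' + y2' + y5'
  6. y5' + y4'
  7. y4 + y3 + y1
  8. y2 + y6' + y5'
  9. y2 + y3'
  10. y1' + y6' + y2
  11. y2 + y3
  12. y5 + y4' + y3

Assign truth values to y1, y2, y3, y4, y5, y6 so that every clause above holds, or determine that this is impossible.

Suppose y2 = 0.
The clause (y3') is unit, so y3 = 0.
That conflicts with the unit clause (y3).
Undo y2 and try y2 = 1.
The clause (y1) is unit, so y1 = 1.
That conflicts with the unit clause (y1').
Either choice for y2 ends in contradiction.

UNSATISFIABLE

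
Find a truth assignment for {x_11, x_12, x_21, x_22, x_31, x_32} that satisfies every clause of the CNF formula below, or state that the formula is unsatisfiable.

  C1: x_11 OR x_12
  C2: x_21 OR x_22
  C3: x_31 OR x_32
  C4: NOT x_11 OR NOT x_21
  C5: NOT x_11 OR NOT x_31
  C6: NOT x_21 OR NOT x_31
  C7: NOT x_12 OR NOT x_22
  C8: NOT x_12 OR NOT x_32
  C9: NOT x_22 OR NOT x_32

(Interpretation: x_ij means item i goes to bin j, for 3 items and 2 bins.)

Branch on x_11: set x_11 = true.
(NOT x_21) alone gives x_21 = false.
(x_22) alone gives x_22 = true.
(NOT x_31) alone gives x_31 = false.
(x_32) alone gives x_32 = true.
That conflicts with the unit clause (NOT x_32).
So x_11 must be the other value — set x_11 = false.
(x_12) alone gives x_12 = true.
(NOT x_22) alone gives x_22 = false.
(x_21) alone gives x_21 = true.
(NOT x_31) alone gives x_31 = false.
(x_32) alone gives x_32 = true.
That conflicts with the unit clause (NOT x_32).
Both values of x_11 lead to a conflict.

UNSATISFIABLE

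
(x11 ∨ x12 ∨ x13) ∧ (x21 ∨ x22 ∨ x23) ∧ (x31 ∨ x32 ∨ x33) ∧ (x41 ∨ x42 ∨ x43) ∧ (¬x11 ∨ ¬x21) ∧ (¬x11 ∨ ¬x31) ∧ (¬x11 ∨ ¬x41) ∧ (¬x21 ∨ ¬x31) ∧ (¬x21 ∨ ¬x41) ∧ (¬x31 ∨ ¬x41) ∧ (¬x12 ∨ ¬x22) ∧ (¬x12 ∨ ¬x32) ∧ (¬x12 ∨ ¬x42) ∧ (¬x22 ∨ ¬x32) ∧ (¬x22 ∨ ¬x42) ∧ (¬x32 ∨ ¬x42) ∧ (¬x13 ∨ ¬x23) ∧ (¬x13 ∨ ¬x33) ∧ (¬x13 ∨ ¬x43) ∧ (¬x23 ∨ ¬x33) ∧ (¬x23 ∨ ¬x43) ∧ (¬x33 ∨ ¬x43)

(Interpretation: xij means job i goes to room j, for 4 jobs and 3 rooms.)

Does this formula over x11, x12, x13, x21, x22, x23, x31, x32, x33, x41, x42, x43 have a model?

Case x11 = False:
Case x12 = True:
From the singleton clause (¬x22), x22 = False.
From the singleton clause (¬x32), x32 = False.
From the singleton clause (¬x42), x42 = False.
Case x21 = True:
From the singleton clause (¬x31), x31 = False.
From the singleton clause (x33), x33 = True.
From the singleton clause (¬x41), x41 = False.
From the singleton clause (x43), x43 = True.
But (¬x43) is also a unit clause — contradiction.
Undo x21 and try x21 = False.
From the singleton clause (x23), x23 = True.
From the singleton clause (¬x13), x13 = False.
From the singleton clause (¬x33), x33 = False.
From the singleton clause (x31), x31 = True.
From the singleton clause (¬x41), x41 = False.
From the singleton clause (x43), x43 = True.
But (¬x43) is also a unit clause — contradiction.
Neither x21 = True nor x21 = False works.
Undo x12 and try x12 = False.
From the singleton clause (x13), x13 = True.
From the singleton clause (¬x23), x23 = False.
From the singleton clause (¬x33), x33 = False.
From the singleton clause (¬x43), x43 = False.
Case x21 = True:
From the singleton clause (¬x31), x31 = False.
From the singleton clause (x32), x32 = True.
From the singleton clause (¬x41), x41 = False.
From the singleton clause (x42), x42 = True.
But (¬x42) is also a unit clause — contradiction.
Undo x21 and try x21 = False.
From the singleton clause (x22), x22 = True.
From the singleton clause (¬x32), x32 = False.
From the singleton clause (x31), x31 = True.
From the singleton clause (¬x41), x41 = False.
From the singleton clause (x42), x42 = True.
But (¬x42) is also a unit clause — contradiction.
Neither x21 = True nor x21 = False works.
Neither x12 = True nor x12 = False works.
Undo x11 and try x11 = True.
From the singleton clause (¬x21), x21 = False.
From the singleton clause (¬x31), x31 = False.
From the singleton clause (¬x41), x41 = False.
Case x22 = True:
From the singleton clause (¬x12), x12 = False.
From the singleton clause (¬x32), x32 = False.
From the singleton clause (x33), x33 = True.
From the singleton clause (¬x42), x42 = False.
From the singleton clause (x43), x43 = True.
But (¬x43) is also a unit clause — contradiction.
Undo x22 and try x22 = False.
From the singleton clause (x23), x23 = True.
From the singleton clause (¬x13), x13 = False.
From the singleton clause (¬x33), x33 = False.
From the singleton clause (x32), x32 = True.
From the singleton clause (¬x12), x12 = False.
From the singleton clause (¬x42), x42 = False.
From the singleton clause (x43), x43 = True.
But (¬x43) is also a unit clause — contradiction.
Neither x22 = True nor x22 = False works.
Neither x11 = True nor x11 = False works.
No assignment satisfies every clause.

Unsatisfiable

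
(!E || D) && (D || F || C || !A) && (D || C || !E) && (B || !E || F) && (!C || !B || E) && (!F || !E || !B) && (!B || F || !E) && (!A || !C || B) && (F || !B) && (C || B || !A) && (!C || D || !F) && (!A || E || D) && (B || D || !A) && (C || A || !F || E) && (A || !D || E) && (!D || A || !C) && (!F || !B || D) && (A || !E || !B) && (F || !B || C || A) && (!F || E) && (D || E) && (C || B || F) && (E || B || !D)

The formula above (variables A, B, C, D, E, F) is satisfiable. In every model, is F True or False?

Suppose F = false.
Unit clause (!B) forces B = false.
Unit clause (!E) forces E = false.
Unit clause (D) forces D = true.
Now (!D) is unsatisfied and unit — conflict.
So every satisfying assignment has F = True.

True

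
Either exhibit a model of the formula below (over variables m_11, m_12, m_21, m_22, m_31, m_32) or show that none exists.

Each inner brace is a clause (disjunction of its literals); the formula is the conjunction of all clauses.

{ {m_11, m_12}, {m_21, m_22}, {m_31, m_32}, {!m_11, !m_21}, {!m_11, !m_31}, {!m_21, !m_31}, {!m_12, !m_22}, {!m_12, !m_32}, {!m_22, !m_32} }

UNSATISFIABLE

Branch on m_11: set m_11 = true.
The clause (!m_21) is unit, so m_21 = false.
The clause (m_22) is unit, so m_22 = true.
The clause (!m_31) is unit, so m_31 = false.
The clause (m_32) is unit, so m_32 = true.
That conflicts with the unit clause (!m_32).
Backtrack on m_11: now try m_11 = false.
The clause (m_12) is unit, so m_12 = true.
The clause (!m_22) is unit, so m_22 = false.
The clause (m_21) is unit, so m_21 = true.
The clause (!m_31) is unit, so m_31 = false.
The clause (m_32) is unit, so m_32 = true.
That conflicts with the unit clause (!m_32).
Either choice for m_11 ends in contradiction.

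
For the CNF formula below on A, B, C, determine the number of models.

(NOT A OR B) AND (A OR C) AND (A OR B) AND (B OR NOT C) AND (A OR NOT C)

There are 2^3 = 8 truth assignments over (A, B, C).
Check each against the 5 clauses (columns in the order A, B, C):
  F F F  ✗ fails (A OR C)
  F F T  ✗ fails (A OR B)
  F T F  ✗ fails (A OR C)
  F T T  ✗ fails (A OR NOT C)
  T F F  ✗ fails (NOT A OR B)
  T F T  ✗ fails (NOT A OR B)
  T T F  ✓ satisfies all
  T T T  ✓ satisfies all
2 of the 8 rows are models.

2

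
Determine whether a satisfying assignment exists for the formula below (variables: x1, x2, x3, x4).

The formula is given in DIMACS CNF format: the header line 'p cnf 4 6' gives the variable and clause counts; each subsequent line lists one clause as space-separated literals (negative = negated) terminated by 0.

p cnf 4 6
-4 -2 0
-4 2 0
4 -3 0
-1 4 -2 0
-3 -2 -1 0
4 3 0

No

Try x4 = False.
From the singleton clause (¬x3), x3 = False.
But (x3) is also a unit clause — contradiction.
Undo x4 and try x4 = True.
From the singleton clause (¬x2), x2 = False.
But (x2) is also a unit clause — contradiction.
Both values of x4 lead to a conflict.
No assignment satisfies every clause.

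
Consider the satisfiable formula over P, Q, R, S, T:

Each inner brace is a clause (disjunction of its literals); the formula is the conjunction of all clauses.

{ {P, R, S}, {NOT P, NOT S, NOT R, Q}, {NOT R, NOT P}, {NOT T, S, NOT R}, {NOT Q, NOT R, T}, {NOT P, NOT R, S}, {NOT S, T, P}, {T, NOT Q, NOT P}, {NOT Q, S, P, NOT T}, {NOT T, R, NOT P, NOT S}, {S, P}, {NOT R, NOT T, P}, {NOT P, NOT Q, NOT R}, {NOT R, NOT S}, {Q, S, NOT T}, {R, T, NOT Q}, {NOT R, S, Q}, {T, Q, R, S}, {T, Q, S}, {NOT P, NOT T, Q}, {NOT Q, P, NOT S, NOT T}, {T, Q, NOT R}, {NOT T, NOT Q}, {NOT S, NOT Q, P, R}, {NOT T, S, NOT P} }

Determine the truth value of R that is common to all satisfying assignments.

Suppose R = true.
From the singleton clause (NOT P), P = false.
From the singleton clause (S), S = true.
That conflicts with the unit clause (NOT S).
So every satisfying assignment has R = False.

False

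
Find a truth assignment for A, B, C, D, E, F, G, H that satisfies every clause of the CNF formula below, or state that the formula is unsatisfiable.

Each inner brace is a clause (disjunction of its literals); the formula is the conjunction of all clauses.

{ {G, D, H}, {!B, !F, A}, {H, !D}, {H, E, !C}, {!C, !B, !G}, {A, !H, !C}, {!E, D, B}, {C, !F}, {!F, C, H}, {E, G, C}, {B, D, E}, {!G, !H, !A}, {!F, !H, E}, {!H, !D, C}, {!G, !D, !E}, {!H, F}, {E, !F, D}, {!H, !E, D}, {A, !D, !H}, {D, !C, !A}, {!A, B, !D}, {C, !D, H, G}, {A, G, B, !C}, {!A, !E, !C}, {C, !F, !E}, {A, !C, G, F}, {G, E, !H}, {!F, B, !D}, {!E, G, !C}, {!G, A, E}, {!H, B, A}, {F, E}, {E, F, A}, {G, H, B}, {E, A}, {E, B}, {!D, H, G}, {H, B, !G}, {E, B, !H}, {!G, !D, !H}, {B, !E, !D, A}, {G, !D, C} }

Try H = false.
(!D) alone gives D = false.
(G) alone gives G = true.
(B) alone gives B = true.
(!C) alone gives C = false.
(!F) alone gives F = false.
(E) alone gives E = true.
Every clause is now satisfied; A is unconstrained.

A=false, B=true, C=false, D=false, E=true, F=false, G=true, H=false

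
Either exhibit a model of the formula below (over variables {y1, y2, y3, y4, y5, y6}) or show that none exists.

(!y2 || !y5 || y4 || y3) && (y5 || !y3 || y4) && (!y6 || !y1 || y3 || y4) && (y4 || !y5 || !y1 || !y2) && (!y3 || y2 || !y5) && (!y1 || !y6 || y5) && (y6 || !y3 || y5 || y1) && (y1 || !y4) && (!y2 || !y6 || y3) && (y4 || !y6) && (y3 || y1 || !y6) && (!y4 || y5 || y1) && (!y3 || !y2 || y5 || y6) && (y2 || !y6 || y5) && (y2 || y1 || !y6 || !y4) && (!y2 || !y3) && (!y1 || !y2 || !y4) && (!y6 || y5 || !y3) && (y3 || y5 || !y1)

Branch on y1: set y1 = true.
Branch on y6: set y6 = false.
Branch on y2: set y2 = false.
Branch on y3: set y3 = false.
Unit clause (y5) forces y5 = true.
No clause remains; y4 is free.

y1: true; y2: false; y3: false; y4: true; y5: true; y6: false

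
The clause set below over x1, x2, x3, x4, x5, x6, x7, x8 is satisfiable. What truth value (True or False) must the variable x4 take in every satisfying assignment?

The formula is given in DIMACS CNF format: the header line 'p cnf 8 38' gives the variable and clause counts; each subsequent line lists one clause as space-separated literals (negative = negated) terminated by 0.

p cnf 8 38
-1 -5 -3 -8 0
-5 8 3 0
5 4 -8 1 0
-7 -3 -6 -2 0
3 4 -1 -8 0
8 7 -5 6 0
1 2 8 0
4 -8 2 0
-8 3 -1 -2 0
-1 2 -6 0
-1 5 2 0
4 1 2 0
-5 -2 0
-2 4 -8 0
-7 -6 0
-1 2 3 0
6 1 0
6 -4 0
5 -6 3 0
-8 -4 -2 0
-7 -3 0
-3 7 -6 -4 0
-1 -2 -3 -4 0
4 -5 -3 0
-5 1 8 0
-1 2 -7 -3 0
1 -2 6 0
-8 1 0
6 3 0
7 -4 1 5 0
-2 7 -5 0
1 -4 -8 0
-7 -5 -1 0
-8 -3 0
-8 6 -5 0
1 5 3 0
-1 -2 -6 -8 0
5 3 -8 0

Suppose x4 = True.
From the singleton clause (x6), x6 = True.
From the singleton clause (¬x7), x7 = False.
From the singleton clause (¬x3), x3 = False.
From the singleton clause (x5), x5 = True.
From the singleton clause (x8), x8 = True.
From the singleton clause (¬x2), x2 = False.
From the singleton clause (¬x1), x1 = False.
That conflicts with the unit clause (x1).
So every satisfying assignment has x4 = False.

False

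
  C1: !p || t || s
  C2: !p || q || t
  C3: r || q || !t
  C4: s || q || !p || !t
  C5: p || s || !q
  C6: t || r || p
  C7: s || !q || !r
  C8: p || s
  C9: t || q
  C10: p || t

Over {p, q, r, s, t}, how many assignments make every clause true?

9

There are 2^5 = 32 truth assignments over (p, q, r, s, t).
Split on s. With s = true, the clauses containing s are satisfied and !s drops from the rest; 8 of the 2^4 = 16 assignments to the other variables satisfy what remains.
With s = false, by the same count on the reduced clause set, 1 assignment works.
(One model: p=F, q=F, r=T, s=T, t=T.)
Total: 8 + 1 = 9.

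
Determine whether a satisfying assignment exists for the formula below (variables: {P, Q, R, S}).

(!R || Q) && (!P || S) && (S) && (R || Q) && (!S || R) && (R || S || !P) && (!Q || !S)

(S) alone gives S = true.
(R) alone gives R = true.
(Q) alone gives Q = true.
Now (!Q) is unsatisfied and unit — conflict.
No assignment satisfies every clause.

No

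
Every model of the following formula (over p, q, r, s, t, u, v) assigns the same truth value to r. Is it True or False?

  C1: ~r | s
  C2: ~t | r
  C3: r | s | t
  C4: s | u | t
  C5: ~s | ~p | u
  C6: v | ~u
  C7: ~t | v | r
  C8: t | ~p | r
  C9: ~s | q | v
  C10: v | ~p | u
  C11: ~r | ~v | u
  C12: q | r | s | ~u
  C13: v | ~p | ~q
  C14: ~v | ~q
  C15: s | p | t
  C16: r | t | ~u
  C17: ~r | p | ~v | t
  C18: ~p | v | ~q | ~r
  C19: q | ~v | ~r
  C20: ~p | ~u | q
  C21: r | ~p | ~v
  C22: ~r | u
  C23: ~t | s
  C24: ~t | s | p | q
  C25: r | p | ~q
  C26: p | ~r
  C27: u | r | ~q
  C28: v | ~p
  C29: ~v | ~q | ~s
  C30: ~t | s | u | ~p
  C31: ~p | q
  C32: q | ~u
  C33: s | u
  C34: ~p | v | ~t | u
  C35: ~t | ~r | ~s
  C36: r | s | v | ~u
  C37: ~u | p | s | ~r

False

Suppose r = 1.
(s) alone gives s = 1.
(u) alone gives u = 1.
(v) alone gives v = 1.
(~q) alone gives q = 0.
But (q) is also a unit clause — contradiction.
So every satisfying assignment has r = False.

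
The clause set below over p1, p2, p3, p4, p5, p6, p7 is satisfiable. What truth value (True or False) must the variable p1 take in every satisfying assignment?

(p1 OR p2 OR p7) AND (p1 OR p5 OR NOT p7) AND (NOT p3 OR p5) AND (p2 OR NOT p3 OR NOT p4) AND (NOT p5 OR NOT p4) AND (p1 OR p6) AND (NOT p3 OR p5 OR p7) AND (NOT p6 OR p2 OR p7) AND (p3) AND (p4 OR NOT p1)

False

Suppose p1 = true.
From the singleton clause (p3), p3 = true.
From the singleton clause (p5), p5 = true.
From the singleton clause (NOT p4), p4 = false.
But (p4) is also a unit clause — contradiction.
So every satisfying assignment has p1 = False.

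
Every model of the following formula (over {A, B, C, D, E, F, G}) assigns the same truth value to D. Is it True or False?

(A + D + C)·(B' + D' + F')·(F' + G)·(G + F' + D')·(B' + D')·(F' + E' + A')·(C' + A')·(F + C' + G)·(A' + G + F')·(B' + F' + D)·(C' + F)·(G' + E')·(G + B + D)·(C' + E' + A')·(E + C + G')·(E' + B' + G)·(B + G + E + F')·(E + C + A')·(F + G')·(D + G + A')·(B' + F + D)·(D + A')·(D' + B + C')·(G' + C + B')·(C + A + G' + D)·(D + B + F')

True

Suppose D = 0.
(A') alone gives A = 0.
(C) alone gives C = 1.
(F) alone gives F = 1.
(G) alone gives G = 1.
(B') alone gives B = 0.
But (B) is also a unit clause — contradiction.
So every satisfying assignment has D = True.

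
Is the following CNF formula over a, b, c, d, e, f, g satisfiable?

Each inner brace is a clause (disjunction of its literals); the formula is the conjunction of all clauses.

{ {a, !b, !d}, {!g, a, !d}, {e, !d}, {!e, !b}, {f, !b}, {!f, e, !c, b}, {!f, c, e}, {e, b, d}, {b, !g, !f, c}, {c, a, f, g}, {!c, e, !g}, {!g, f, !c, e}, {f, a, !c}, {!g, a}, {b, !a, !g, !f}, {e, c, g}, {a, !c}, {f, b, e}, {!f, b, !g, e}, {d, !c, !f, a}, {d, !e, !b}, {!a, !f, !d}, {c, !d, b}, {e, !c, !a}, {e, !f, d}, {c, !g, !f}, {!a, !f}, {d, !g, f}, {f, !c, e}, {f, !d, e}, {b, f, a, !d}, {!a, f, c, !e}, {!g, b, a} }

Try e = true.
The clause (!b) is unit, so b = false.
Try g = false.
Try a = true.
The clause (!f) is unit, so f = false.
The clause (c) is unit, so c = true.
No clause remains; d is free.
A satisfying assignment: a ↦ true,  b ↦ false,  c ↦ true,  d ↦ true,  e ↦ true,  f ↦ false,  g ↦ false.

Satisfiable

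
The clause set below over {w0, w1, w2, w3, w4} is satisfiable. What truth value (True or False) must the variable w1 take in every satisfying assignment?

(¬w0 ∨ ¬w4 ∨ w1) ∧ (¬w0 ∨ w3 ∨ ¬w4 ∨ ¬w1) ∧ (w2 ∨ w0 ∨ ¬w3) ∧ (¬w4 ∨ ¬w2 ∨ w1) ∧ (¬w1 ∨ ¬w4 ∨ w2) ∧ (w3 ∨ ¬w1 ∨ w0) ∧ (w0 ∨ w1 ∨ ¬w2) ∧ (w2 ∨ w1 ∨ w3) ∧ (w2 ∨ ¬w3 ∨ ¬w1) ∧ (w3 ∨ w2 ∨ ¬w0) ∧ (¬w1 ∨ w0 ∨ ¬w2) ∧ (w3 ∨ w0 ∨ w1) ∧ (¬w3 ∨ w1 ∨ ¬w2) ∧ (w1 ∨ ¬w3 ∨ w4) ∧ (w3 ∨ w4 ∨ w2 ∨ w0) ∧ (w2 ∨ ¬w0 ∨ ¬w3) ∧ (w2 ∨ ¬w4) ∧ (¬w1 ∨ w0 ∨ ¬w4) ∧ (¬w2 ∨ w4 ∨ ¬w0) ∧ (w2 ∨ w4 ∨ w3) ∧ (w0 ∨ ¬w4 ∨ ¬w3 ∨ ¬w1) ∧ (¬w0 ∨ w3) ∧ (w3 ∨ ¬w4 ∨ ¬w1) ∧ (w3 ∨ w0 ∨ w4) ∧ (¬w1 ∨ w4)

True

Suppose w1 = False.
Case w0 = False:
(¬w2) alone gives w2 = False.
(¬w3) alone gives w3 = False.
That conflicts with the unit clause (w3).
Undo w0 and try w0 = True.
(¬w4) alone gives w4 = False.
(¬w3) alone gives w3 = False.
That conflicts with the unit clause (w3).
Either choice for w0 ends in contradiction.
So every satisfying assignment has w1 = True.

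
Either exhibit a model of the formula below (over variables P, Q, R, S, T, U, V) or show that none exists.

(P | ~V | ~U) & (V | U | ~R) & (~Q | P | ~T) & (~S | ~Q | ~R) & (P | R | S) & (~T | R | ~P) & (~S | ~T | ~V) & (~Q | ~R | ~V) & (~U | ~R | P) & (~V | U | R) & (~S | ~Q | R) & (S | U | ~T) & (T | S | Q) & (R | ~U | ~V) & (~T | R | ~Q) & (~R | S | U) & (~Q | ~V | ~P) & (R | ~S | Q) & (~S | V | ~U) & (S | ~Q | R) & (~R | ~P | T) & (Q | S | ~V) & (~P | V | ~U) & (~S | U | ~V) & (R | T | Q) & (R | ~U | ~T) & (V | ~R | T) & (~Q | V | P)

Branch on P: set P = 1.
Branch on T: set T = 0.
Unit clause (~R) forces R = 0.
Unit clause (Q) forces Q = 1.
Unit clause (~S) forces S = 0.
Now (S) is unsatisfied and unit — conflict.
Undo T and try T = 1.
Unit clause (R) forces R = 1.
Branch on V: set V = 1.
Unit clause (~S) forces S = 0.
Unit clause (~Q) forces Q = 0.
Now (Q) is unsatisfied and unit — conflict.
Undo V and try V = 0.
Unit clause (U) forces U = 1.
Now (~U) is unsatisfied and unit — conflict.
Neither V = 1 nor V = 0 works.
Neither T = 1 nor T = 0 works.
Undo P and try P = 0.
Branch on V: set V = 0.
Unit clause (~Q) forces Q = 0.
Branch on U: set U = 1.
Unit clause (~R) forces R = 0.
Unit clause (S) forces S = 1.
Now (~S) is unsatisfied and unit — conflict.
Undo U and try U = 0.
Unit clause (~R) forces R = 0.
Unit clause (S) forces S = 1.
Now (~S) is unsatisfied and unit — conflict.
Neither U = 1 nor U = 0 works.
Undo V and try V = 1.
Unit clause (~U) forces U = 0.
Unit clause (R) forces R = 1.
Unit clause (~Q) forces Q = 0.
Unit clause (S) forces S = 1.
Now (~S) is unsatisfied and unit — conflict.
Neither V = 1 nor V = 0 works.
Neither P = 1 nor P = 0 works.

UNSATISFIABLE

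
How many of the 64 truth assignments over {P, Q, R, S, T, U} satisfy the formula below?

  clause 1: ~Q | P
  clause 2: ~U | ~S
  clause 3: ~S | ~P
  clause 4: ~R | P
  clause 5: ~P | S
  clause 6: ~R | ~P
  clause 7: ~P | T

6

There are 2^6 = 64 truth assignments over (P, Q, R, S, T, U).
Split on S. With S = 1, the clauses containing S are satisfied and ~S drops from the rest; 2 of the 2^5 = 32 assignments to the other variables satisfy what remains.
With S = 0, by the same count on the reduced clause set, 4 assignments work.
(One model: P=F, Q=F, R=F, S=F, T=F, U=F.)
Total: 2 + 4 = 6.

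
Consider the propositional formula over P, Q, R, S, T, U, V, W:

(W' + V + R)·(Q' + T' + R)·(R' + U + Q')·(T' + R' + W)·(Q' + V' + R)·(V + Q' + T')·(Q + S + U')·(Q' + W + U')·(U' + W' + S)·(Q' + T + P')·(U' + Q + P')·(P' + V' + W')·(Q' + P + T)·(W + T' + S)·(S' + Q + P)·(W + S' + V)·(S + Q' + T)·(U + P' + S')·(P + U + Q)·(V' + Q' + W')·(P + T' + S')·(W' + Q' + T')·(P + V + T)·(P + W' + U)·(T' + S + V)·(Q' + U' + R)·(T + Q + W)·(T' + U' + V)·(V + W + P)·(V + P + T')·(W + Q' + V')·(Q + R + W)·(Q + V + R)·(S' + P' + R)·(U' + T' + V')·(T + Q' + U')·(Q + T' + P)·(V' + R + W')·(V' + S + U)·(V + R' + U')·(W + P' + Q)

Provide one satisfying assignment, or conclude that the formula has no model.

Branch on W: set W = 1.
Branch on V: set V = 0.
From the singleton clause (R), R = 1.
From the singleton clause (U'), U = 0.
From the singleton clause (Q'), Q = 0.
From the singleton clause (P), P = 1.
From the singleton clause (S'), S = 0.
From the singleton clause (T'), T = 0.
All clauses are satisfied.

P=1; Q=0; R=1; S=0; T=0; U=0; V=0; W=1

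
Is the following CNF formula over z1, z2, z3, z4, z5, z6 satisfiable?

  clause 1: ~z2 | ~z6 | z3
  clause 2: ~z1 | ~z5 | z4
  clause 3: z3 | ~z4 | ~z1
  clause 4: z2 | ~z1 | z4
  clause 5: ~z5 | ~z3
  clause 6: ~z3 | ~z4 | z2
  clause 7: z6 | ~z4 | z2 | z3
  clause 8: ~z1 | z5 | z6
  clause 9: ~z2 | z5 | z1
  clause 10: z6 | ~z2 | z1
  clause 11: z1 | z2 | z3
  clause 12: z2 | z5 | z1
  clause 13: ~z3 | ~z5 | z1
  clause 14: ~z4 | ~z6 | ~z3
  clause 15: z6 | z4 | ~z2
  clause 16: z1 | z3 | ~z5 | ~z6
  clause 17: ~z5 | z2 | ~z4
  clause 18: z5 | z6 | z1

Yes, satisfiable

Case z5 = 0:
Case z1 = 1:
The clause (z6) is unit, so z6 = 1.
Case z2 = 1:
The clause (z3) is unit, so z3 = 1.
The clause (~z4) is unit, so z4 = 0.
This assignment satisfies each clause.
A satisfying assignment: z1=1, z2=1, z3=1, z4=0, z5=0, z6=1.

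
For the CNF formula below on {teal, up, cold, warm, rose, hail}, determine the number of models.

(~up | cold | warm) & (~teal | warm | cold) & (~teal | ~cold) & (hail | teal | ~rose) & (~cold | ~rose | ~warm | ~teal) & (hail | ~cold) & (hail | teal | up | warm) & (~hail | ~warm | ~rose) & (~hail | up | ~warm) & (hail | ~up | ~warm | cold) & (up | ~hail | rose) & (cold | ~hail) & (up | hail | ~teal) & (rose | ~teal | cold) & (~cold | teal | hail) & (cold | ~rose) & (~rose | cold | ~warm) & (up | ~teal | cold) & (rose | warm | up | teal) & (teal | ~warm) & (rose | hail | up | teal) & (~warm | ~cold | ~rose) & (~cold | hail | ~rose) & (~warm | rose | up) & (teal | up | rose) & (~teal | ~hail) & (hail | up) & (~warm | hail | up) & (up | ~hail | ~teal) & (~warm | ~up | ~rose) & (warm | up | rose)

3

There are 2^6 = 64 truth assignments over (teal, up, cold, warm, rose, hail).
Split on up. With up = 1, the clauses containing up are satisfied and ~up drops from the rest; 2 of the 2^5 = 32 assignments to the other variables satisfy what remains.
With up = 0, by the same count on the reduced clause set, 1 assignment works.
(One model: teal=F, up=F, cold=T, warm=F, rose=T, hail=T.)
Total: 2 + 1 = 3.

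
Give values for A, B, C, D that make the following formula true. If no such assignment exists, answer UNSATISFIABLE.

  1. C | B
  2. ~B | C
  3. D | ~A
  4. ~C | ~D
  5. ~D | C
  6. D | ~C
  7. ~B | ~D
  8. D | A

UNSATISFIABLE

Suppose C = 1.
Unit clause (~D) forces D = 0.
That conflicts with the unit clause (D).
Undo C and try C = 0.
Unit clause (B) forces B = 1.
That conflicts with the unit clause (~B).
Both values of C lead to a conflict.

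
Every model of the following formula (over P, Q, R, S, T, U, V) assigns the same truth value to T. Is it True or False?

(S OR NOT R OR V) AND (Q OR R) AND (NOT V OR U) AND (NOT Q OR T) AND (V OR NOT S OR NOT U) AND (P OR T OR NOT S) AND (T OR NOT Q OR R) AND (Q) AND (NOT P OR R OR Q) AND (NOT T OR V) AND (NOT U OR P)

Suppose T = false.
The clause (NOT Q) is unit, so Q = false.
That conflicts with the unit clause (Q).
So every satisfying assignment has T = True.

True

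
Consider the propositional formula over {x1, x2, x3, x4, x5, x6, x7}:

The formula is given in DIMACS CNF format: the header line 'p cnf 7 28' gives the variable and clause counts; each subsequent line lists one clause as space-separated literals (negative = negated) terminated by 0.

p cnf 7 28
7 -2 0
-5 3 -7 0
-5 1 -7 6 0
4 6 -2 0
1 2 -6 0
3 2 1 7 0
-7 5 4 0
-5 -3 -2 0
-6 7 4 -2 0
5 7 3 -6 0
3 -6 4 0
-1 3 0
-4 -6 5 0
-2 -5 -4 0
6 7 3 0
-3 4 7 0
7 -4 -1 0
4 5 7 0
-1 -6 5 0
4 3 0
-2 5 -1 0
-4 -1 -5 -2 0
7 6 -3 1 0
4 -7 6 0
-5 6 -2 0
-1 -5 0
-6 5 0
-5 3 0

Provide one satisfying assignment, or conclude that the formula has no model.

Branch on x7: set x7 = True.
Branch on x5: set x5 = False.
Unit clause (x4) forces x4 = True.
Unit clause (¬x6) forces x6 = False.
Branch on x1: set x1 = True.
Unit clause (x3) forces x3 = True.
Unit clause (¬x2) forces x2 = False.
This assignment satisfies each clause.

x1 ↦ True, x2 ↦ False, x3 ↦ True, x4 ↦ True, x5 ↦ False, x6 ↦ False, x7 ↦ True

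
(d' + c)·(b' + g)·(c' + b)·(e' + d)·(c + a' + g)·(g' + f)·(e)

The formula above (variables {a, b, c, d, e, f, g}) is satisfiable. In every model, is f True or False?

Suppose f = 0.
Unit clause (g') forces g = 0.
Unit clause (b') forces b = 0.
Unit clause (c') forces c = 0.
Unit clause (d') forces d = 0.
Unit clause (e') forces e = 0.
Now (e) is unsatisfied and unit — conflict.
So every satisfying assignment has f = True.

True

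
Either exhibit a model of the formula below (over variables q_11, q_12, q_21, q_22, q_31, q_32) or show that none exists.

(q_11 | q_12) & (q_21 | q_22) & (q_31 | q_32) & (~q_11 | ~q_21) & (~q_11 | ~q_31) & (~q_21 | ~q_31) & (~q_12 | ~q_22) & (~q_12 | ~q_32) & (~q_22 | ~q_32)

UNSATISFIABLE

Case q_11 = 1:
Unit clause (~q_21) forces q_21 = 0.
Unit clause (q_22) forces q_22 = 1.
Unit clause (~q_31) forces q_31 = 0.
Unit clause (q_32) forces q_32 = 1.
But (~q_32) is also a unit clause — contradiction.
So q_11 must be the other value — set q_11 = 0.
Unit clause (q_12) forces q_12 = 1.
Unit clause (~q_22) forces q_22 = 0.
Unit clause (q_21) forces q_21 = 1.
Unit clause (~q_31) forces q_31 = 0.
Unit clause (q_32) forces q_32 = 1.
But (~q_32) is also a unit clause — contradiction.
Neither q_11 = 1 nor q_11 = 0 works.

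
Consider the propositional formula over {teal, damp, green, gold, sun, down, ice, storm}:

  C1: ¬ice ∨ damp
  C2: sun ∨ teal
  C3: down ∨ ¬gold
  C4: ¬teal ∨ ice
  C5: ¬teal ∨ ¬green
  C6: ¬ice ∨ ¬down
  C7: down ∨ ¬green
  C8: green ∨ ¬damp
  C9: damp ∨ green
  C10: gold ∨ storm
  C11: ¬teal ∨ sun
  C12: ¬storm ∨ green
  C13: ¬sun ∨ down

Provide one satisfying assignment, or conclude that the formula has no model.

teal=False,  damp=False,  green=True,  gold=False,  sun=True,  down=True,  ice=False,  storm=True

Case ice = False:
From the singleton clause (¬teal), teal = False.
From the singleton clause (sun), sun = True.
From the singleton clause (down), down = True.
Case green = True:
Case gold = False:
From the singleton clause (storm), storm = True.
All clauses hold; damp can take either value.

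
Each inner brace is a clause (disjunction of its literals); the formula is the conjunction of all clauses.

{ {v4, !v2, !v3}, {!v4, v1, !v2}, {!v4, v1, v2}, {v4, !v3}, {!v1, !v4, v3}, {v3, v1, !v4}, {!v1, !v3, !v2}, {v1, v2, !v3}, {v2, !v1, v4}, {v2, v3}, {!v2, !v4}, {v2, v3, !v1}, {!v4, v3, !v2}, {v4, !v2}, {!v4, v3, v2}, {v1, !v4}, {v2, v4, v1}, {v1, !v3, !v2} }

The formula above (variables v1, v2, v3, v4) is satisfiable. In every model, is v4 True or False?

True

Suppose v4 = false.
The clause (!v3) is unit, so v3 = false.
The clause (v2) is unit, so v2 = true.
Now (!v2) is unsatisfied and unit — conflict.
So every satisfying assignment has v4 = True.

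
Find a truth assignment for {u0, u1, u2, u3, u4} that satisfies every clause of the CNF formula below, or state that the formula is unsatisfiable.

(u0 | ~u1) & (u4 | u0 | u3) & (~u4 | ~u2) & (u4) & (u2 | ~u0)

(u4) alone gives u4 = 1.
(~u2) alone gives u2 = 0.
(~u0) alone gives u0 = 0.
(~u1) alone gives u1 = 0.
All clauses hold; u3 can take either value.

u0=0, u1=0, u2=0, u3=0, u4=1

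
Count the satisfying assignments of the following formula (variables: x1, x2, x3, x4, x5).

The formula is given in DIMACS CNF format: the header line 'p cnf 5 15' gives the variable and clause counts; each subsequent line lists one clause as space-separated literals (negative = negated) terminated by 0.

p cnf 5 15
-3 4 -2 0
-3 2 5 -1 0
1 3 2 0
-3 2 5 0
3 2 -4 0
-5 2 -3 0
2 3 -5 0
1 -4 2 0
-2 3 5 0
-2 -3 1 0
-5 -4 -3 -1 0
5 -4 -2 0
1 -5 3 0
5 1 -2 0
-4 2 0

There are 2^5 = 32 truth assignments over (x1, x2, x3, x4, x5).
Split on x1. With x1 = True, the clauses containing x1 are satisfied and ¬x1 drops from the rest; 3 of the 2^4 = 16 assignments to the other variables satisfy what remains.
With x1 = False, by the same count on the reduced clause set, 0 assignments work.
(One model: x1=T, x2=F, x3=F, x4=F, x5=F.)
Total: 3 + 0 = 3.

3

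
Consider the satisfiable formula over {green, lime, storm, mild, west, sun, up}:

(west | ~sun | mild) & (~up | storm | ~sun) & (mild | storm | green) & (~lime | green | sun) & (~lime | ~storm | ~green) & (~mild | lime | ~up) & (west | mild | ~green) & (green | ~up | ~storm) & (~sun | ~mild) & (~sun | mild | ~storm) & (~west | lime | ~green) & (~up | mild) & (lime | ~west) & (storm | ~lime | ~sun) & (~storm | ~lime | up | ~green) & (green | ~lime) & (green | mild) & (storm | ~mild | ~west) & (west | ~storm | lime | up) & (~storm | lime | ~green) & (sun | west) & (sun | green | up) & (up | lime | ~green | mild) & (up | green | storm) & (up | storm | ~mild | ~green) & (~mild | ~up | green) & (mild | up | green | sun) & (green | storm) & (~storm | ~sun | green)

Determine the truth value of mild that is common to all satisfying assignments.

Suppose mild = 1.
Unit clause (~sun) forces sun = 0.
Unit clause (west) forces west = 1.
Unit clause (lime) forces lime = 1.
Unit clause (green) forces green = 1.
Unit clause (~storm) forces storm = 0.
Now (storm) is unsatisfied and unit — conflict.
So every satisfying assignment has mild = False.

False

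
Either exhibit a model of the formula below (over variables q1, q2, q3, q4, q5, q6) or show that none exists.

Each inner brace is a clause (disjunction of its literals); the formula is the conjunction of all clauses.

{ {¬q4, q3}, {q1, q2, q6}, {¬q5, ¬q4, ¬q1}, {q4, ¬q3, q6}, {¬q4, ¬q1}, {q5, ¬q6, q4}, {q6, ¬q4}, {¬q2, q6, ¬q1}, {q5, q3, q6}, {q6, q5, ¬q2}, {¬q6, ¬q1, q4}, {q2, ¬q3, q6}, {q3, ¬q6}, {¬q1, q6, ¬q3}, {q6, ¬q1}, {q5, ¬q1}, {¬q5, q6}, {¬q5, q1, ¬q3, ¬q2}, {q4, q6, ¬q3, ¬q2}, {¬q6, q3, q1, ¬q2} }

q1=False, q2=False, q3=True, q4=False, q5=True, q6=True

Suppose q4 = False.
Suppose q3 = True.
Unit clause (q6) forces q6 = True.
Unit clause (q5) forces q5 = True.
Unit clause (¬q1) forces q1 = False.
Unit clause (¬q2) forces q2 = False.
This assignment satisfies each clause.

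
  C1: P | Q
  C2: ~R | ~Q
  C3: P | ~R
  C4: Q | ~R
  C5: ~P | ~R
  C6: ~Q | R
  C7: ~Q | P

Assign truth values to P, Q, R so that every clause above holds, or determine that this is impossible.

P: 1,  Q: 0,  R: 0

Case P = 1:
Unit clause (~R) forces R = 0.
Unit clause (~Q) forces Q = 0.
This assignment satisfies each clause.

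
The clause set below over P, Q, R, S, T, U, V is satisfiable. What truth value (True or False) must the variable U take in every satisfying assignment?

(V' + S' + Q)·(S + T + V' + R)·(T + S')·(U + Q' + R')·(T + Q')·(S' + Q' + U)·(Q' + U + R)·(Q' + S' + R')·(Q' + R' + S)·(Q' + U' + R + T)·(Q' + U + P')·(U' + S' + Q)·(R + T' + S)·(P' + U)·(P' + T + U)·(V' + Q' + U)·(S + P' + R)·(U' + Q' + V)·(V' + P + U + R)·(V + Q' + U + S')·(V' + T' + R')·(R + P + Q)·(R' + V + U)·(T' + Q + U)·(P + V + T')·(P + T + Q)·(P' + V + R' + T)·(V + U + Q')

True

Suppose U = 0.
Unit clause (P') forces P = 0.
Branch on T: set T = 1.
Unit clause (Q) forces Q = 1.
Unit clause (R') forces R = 0.
Now (R) is unsatisfied and unit — conflict.
That branch fails; take T = 0 instead.
Unit clause (S') forces S = 0.
Unit clause (Q') forces Q = 0.
Now (Q) is unsatisfied and unit — conflict.
Both values of T lead to a conflict.
So every satisfying assignment has U = True.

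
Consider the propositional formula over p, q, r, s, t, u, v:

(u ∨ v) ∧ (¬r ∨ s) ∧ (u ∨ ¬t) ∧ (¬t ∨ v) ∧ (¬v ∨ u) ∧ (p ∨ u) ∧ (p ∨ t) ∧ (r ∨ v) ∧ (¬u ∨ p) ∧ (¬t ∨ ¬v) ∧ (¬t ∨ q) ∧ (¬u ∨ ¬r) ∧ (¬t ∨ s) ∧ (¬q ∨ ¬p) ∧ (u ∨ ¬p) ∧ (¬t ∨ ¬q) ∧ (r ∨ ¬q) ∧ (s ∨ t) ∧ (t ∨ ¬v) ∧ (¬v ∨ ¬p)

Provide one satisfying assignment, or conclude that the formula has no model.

Branch on u: set u = True.
The clause (p) is unit, so p = True.
The clause (¬r) is unit, so r = False.
The clause (v) is unit, so v = True.
That conflicts with the unit clause (¬v).
Backtrack on u: now try u = False.
The clause (v) is unit, so v = True.
That conflicts with the unit clause (¬v).
Either choice for u ends in contradiction.

UNSATISFIABLE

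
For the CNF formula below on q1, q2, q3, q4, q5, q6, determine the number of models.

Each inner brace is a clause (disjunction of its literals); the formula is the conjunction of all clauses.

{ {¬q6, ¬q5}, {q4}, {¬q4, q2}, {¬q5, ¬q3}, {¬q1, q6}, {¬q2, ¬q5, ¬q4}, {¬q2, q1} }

2

There are 2^6 = 64 truth assignments over (q1, q2, q3, q4, q5, q6).
Split on q5. With q5 = True, the clauses containing q5 are satisfied and ¬q5 drops from the rest; 0 of the 2^5 = 32 assignments to the other variables satisfy what remains.
With q5 = False, by the same count on the reduced clause set, 2 assignments work.
(One model: q1=T, q2=T, q3=F, q4=T, q5=F, q6=T.)
Total: 0 + 2 = 2.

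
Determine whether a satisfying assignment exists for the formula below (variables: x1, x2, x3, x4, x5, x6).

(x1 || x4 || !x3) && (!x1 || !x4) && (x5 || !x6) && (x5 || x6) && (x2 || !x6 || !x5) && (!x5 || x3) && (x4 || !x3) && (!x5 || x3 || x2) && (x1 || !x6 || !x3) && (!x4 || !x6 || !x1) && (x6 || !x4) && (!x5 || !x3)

Unsatisfiable

Suppose x1 = false.
Suppose x4 = true.
The clause (x6) is unit, so x6 = true.
The clause (x5) is unit, so x5 = true.
The clause (x2) is unit, so x2 = true.
The clause (x3) is unit, so x3 = true.
But (!x3) is also a unit clause — contradiction.
That branch fails; take x4 = false instead.
The clause (!x3) is unit, so x3 = false.
The clause (!x5) is unit, so x5 = false.
The clause (!x6) is unit, so x6 = false.
But (x6) is also a unit clause — contradiction.
Neither x4 = true nor x4 = false works.
That branch fails; take x1 = true instead.
The clause (!x4) is unit, so x4 = false.
The clause (!x3) is unit, so x3 = false.
The clause (!x5) is unit, so x5 = false.
The clause (!x6) is unit, so x6 = false.
But (x6) is also a unit clause — contradiction.
Neither x1 = true nor x1 = false works.
No assignment satisfies every clause.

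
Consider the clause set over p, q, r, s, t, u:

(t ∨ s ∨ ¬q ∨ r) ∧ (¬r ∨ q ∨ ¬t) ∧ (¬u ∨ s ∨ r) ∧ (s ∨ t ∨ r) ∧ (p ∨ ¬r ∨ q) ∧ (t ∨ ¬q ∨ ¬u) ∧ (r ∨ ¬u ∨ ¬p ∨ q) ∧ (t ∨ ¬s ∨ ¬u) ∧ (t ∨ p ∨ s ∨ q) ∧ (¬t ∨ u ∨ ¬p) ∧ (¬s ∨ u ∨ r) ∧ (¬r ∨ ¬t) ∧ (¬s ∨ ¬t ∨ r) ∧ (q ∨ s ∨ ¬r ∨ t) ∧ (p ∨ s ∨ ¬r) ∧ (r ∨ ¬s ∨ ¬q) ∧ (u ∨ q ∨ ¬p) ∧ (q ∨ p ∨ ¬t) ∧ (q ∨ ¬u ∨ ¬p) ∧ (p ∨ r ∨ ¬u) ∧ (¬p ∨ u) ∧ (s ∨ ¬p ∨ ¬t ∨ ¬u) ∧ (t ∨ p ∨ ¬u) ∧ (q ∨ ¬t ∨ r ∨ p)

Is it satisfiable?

Yes, satisfiable

Branch on r: set r = False.
Branch on u: set u = False.
(¬s) alone gives s = False.
(t) alone gives t = True.
(¬p) alone gives p = False.
(q) alone gives q = True.
All clauses are satisfied.
A satisfying assignment: p: False,  q: True,  r: False,  s: False,  t: True,  u: False.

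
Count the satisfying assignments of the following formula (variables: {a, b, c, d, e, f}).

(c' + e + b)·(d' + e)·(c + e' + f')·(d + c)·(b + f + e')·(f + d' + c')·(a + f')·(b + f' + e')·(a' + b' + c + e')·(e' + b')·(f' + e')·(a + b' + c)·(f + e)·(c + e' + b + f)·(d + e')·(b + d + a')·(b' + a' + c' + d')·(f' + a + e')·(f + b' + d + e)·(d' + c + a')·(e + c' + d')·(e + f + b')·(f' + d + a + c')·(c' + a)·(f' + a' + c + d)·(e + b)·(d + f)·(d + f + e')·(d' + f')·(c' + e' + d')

There are 2^6 = 64 truth assignments over (a, b, c, d, e, f).
Split on c. With c = 1, the clauses containing c are satisfied and c' drops from the rest; 1 of the 2^5 = 32 assignments to the other variables satisfy what remains.
With c = 0, by the same count on the reduced clause set, 0 assignments work.
Total: 1 + 0 = 1.

1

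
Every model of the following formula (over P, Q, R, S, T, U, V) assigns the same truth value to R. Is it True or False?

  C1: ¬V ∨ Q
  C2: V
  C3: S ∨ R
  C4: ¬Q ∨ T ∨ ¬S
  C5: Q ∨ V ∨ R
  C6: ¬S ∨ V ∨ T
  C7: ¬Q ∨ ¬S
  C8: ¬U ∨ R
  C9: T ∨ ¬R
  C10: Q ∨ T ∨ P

True

Suppose R = False.
The clause (V) is unit, so V = True.
The clause (Q) is unit, so Q = True.
The clause (S) is unit, so S = True.
But (¬S) is also a unit clause — contradiction.
So every satisfying assignment has R = True.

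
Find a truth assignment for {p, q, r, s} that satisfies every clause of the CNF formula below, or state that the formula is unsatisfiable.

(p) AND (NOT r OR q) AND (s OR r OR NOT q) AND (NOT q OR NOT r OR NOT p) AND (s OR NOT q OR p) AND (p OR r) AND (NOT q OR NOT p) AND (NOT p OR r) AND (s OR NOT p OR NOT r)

UNSATISFIABLE

Unit clause (p) forces p = true.
Unit clause (NOT q) forces q = false.
Unit clause (NOT r) forces r = false.
That conflicts with the unit clause (r).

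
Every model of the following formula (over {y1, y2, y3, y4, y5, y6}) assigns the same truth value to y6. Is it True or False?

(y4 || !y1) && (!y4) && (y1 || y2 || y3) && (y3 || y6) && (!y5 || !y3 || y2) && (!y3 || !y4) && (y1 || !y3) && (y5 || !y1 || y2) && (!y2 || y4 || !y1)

True

Suppose y6 = false.
The clause (!y4) is unit, so y4 = false.
The clause (!y1) is unit, so y1 = false.
The clause (y3) is unit, so y3 = true.
That conflicts with the unit clause (!y3).
So every satisfying assignment has y6 = True.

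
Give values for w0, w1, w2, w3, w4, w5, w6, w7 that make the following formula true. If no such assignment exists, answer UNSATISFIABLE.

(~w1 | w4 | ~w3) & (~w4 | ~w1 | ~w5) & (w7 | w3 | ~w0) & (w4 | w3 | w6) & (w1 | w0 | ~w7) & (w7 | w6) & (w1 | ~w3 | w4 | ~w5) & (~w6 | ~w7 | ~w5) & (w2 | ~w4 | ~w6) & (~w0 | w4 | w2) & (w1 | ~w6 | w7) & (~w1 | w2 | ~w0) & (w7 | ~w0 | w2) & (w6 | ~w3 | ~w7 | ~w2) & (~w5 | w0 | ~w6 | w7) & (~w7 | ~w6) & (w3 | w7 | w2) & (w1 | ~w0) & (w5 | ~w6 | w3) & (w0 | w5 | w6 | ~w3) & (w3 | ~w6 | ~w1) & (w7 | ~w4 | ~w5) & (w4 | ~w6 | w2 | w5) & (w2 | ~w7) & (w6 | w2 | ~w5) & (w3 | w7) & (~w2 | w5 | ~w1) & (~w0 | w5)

UNSATISFIABLE

Branch on w7: set w7 = 1.
Unit clause (~w6) forces w6 = 0.
Unit clause (w2) forces w2 = 1.
Unit clause (~w3) forces w3 = 0.
Unit clause (w4) forces w4 = 1.
Branch on w1: set w1 = 0.
Unit clause (w0) forces w0 = 1.
That conflicts with the unit clause (~w0).
Undo w1 and try w1 = 1.
Unit clause (~w5) forces w5 = 0.
That conflicts with the unit clause (w5).
Both values of w1 lead to a conflict.
Undo w7 and try w7 = 0.
Unit clause (w6) forces w6 = 1.
Unit clause (w1) forces w1 = 1.
Unit clause (w3) forces w3 = 1.
Unit clause (w4) forces w4 = 1.
Unit clause (~w5) forces w5 = 0.
Unit clause (w2) forces w2 = 1.
That conflicts with the unit clause (~w2).
Both values of w7 lead to a conflict.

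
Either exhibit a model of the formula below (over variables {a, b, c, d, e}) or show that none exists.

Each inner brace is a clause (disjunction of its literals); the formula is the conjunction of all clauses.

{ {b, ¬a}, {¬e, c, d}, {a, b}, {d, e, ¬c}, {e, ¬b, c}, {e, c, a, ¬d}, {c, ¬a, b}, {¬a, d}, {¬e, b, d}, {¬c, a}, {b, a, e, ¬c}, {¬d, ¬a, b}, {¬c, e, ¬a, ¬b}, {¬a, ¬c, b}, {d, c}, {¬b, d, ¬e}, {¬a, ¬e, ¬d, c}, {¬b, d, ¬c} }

a ↦ False; b ↦ True; c ↦ False; d ↦ True; e ↦ True

Suppose b = True.
Suppose e = True.
From the singleton clause (d), d = True.
Suppose c = False.
From the singleton clause (¬a), a = False.
This assignment satisfies each clause.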